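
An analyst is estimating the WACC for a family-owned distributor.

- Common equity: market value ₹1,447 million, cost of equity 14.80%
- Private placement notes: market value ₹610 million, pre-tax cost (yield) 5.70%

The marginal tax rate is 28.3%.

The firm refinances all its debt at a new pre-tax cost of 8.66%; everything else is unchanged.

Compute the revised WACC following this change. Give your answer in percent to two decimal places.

12.25%

After the change:
Total capital V = 1447 + 610 = 2057.
Equity: weight = 1447/2057 = 0.7035; cost = 14.8%.
Private placement notes: weight = 610/2057 = 0.2965; after-tax cost = 8.66% × (1 − 28.3%) = 6.2092%.
WACC = 0.7035 × 14.8000% + 0.2965 × 6.2092% = 12.2524%.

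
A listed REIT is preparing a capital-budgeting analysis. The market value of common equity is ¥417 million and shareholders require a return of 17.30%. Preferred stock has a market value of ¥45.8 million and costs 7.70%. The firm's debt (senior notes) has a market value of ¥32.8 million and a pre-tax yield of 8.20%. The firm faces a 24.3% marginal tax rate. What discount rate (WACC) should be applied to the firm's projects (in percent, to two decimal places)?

Total capital V = 417 + 45.8 + 32.8 = 495.6.
Equity: weight = 417/495.6 = 0.8414; cost = 17.3%.
Preferred: weight = 45.8/495.6 = 0.0924; cost = 7.7%.
Senior notes: weight = 32.8/495.6 = 0.0662; after-tax cost = 8.2% × (1 − 24.3%) = 6.2074%.
WACC = 0.8414 × 17.3000% + 0.0924 × 7.7000% + 0.0662 × 6.2074% = 15.6787%.

15.68%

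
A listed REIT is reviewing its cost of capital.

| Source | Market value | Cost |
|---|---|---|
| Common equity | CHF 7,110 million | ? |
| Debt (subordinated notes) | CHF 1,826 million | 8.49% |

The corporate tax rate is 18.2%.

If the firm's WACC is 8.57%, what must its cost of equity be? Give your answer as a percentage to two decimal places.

8.99%

Total capital V = 7110 + 1826 = 8936.
Equity weight = 7110/8936 = 0.7957.
Subordinated notes weight = 1826/8936 = 0.2043.
Debt contribution = 0.2043 × 8.49% × (1 − 18.2%) = 1.4191%.
Required equity contribution = 8.57% − 1.4191% = 7.1509%.
Re = 7.1509% / 0.7957 = 8.9874%.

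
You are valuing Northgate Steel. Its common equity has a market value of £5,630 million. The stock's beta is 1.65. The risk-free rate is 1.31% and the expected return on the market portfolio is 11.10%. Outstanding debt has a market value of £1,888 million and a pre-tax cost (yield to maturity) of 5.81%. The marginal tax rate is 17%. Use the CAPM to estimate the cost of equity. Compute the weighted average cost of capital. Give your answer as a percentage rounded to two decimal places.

14.29%

Market risk premium = 11.1% − 1.31% = 9.79%.
Cost of equity via CAPM: Re = 1.31% + 1.65 × 9.79% = 17.4635%.
Total capital V = 5630 + 1888 = 7518.
Equity: weight = 5630/7518 = 0.7489; cost = 17.4635%.
Debt: weight = 1888/7518 = 0.2511; after-tax cost = 5.81% × (1 − 17%) = 4.8223%.
WACC = 0.7489 × 17.4635% + 0.2511 × 4.8223% = 14.2889%.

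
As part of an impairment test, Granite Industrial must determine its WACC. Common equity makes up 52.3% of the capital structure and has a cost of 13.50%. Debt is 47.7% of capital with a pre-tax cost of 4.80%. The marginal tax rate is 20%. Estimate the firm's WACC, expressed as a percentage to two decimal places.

After-tax cost of debt = 4.8% × (1 − 20%) = 3.8400%.
WACC = 0.523 × 13.5000% + 0.477 × 3.8400% = 8.8922%.

8.89%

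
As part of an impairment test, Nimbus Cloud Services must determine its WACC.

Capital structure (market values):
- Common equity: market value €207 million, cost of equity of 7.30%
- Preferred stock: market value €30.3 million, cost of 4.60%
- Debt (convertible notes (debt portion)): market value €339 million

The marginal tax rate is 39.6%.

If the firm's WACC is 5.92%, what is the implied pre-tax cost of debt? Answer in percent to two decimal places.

Total capital V = 207 + 30.3 + 339 = 576.3.
Equity weight = 207/576.3 = 0.3592.
Preferred weight = 30.3/576.3 = 0.0526.
Convertible notes (debt portion) weight = 339/576.3 = 0.5882.
Equity contribution = 0.3592 × 7.3% = 2.6221%.
Preferred contribution = 0.0526 × 4.6% = 0.2419%.
Remaining for debt = 5.92% − 2.8639% = 3.0561%.
Rd × (1 − 39.6%) × 0.5882 = 3.0561%  ⇒  Rd = 8.6015%.

8.60%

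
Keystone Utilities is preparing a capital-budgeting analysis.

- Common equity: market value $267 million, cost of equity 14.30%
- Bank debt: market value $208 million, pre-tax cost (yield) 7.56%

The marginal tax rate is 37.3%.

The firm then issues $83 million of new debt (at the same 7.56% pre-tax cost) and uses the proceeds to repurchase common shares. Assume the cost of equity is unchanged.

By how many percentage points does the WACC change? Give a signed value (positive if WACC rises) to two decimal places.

-1.67 pp

Current WACC:
Total capital V = 267 + 208 = 475.
Equity: weight = 267/475 = 0.5621; cost = 14.3%.
Bank debt: weight = 208/475 = 0.4379; after-tax cost = 7.56% × (1 − 37.3%) = 4.7401%.
WACC = 0.5621 × 14.3000% + 0.4379 × 4.7401% = 10.1138%.
After the change:
Total capital V = 184 + 291 = 475.
Equity: weight = 184/475 = 0.3874; cost = 14.3%.
Bank debt: weight = 291/475 = 0.6126; after-tax cost = 7.56% × (1 − 37.3%) = 4.7401%.
WACC = 0.3874 × 14.3000% + 0.6126 × 4.7401% = 8.4433%.
Change in WACC = 8.4433% − 10.1138% = -1.6705 pp.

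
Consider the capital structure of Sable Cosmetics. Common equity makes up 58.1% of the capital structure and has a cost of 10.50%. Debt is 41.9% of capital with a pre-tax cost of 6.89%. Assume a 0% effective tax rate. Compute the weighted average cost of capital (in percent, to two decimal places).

8.99%

After-tax cost of debt = 6.89% × (1 − 0%) = 6.8900%.
WACC = 0.581 × 10.5000% + 0.419 × 6.8900% = 8.9874%.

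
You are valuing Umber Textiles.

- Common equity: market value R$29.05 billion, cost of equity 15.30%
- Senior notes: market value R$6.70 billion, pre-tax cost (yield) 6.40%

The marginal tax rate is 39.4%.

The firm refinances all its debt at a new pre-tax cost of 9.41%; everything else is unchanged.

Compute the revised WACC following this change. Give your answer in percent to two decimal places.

13.50%

After the change:
Total capital V = 29.05 + 6.7 = 35.75.
Equity: weight = 29.05/35.75 = 0.8126; cost = 15.3%.
Senior notes: weight = 6.7/35.75 = 0.1874; after-tax cost = 9.41% × (1 − 39.4%) = 5.7025%.
WACC = 0.8126 × 15.3000% + 0.1874 × 5.7025% = 13.5013%.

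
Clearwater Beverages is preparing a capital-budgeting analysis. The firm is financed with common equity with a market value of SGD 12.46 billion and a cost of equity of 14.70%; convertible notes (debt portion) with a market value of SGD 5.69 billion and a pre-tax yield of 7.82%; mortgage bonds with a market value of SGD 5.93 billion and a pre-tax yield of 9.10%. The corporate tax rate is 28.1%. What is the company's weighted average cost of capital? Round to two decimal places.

10.55%

Total capital V = 12.46 + 5.69 + 5.93 = 24.08.
Equity: weight = 12.46/24.08 = 0.5174; cost = 14.7%.
Convertible notes (debt portion): weight = 5.69/24.08 = 0.2363; after-tax cost = 7.82% × (1 − 28.1%) = 5.6226%.
Mortgage bonds: weight = 5.93/24.08 = 0.2463; after-tax cost = 9.1% × (1 − 28.1%) = 6.5429%.
WACC = 0.5174 × 14.7000% + 0.2363 × 5.6226% + 0.2463 × 6.5429% = 10.5463%.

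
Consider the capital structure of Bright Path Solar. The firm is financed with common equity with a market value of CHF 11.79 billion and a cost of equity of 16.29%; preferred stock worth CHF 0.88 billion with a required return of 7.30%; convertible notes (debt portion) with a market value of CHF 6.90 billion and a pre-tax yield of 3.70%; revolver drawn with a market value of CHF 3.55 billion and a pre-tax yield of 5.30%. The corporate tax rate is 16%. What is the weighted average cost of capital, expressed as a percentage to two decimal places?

Total capital V = 11.79 + 0.88 + 6.9 + 3.55 = 23.12.
Equity: weight = 11.79/23.12 = 0.5099; cost = 16.29%.
Preferred: weight = 0.88/23.12 = 0.0381; cost = 7.3%.
Convertible notes (debt portion): weight = 6.9/23.12 = 0.2984; after-tax cost = 3.7% × (1 − 16%) = 3.1080%.
Revolver drawn: weight = 3.55/23.12 = 0.1535; after-tax cost = 5.3% × (1 − 16%) = 4.4520%.
WACC = 0.5099 × 16.2900% + 0.0381 × 7.3000% + 0.2984 × 3.1080% + 0.1535 × 4.4520% = 10.1961%.

10.20%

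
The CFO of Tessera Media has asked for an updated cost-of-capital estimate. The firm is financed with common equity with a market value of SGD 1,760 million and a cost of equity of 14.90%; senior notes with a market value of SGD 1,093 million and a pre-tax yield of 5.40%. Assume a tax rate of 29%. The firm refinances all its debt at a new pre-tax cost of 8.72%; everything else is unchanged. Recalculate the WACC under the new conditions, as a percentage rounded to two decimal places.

11.56%

After the change:
Total capital V = 1760 + 1093 = 2853.
Equity: weight = 1760/2853 = 0.6169; cost = 14.9%.
Senior notes: weight = 1093/2853 = 0.3831; after-tax cost = 8.72% × (1 − 29%) = 6.1912%.
WACC = 0.6169 × 14.9000% + 0.3831 × 6.1912% = 11.5636%.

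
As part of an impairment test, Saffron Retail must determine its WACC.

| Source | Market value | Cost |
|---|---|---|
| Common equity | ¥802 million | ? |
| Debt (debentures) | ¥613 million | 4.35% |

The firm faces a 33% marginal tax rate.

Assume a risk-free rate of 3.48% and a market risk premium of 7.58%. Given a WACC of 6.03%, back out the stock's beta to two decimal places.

0.65

Total capital V = 802 + 613 = 1415.
Equity weight = 802/1415 = 0.5668.
Debentures weight = 613/1415 = 0.4332.
Debt contribution = 0.4332 × 4.35% × (1 − 33%) = 1.2626%.
Required equity contribution = 6.03% − 1.2626% = 4.7674%  ⇒  Re = 8.4113%.
CAPM: 8.4113% = 3.48% + β × 7.58%  ⇒  β = 0.6506.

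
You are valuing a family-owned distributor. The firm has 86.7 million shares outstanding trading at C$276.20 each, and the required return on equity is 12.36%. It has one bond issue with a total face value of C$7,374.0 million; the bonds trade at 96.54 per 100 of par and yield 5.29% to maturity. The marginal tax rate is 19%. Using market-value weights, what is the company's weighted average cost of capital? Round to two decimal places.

10.51%

Market value of equity E = 276.2 × 86.7m = 23946.54m. Market value of debt D = 7374m × 96.54/100 = 7118.8596m.
Total capital V = 23946.54 + 7118.8596 = 31065.3996.
Equity: weight = 23946.54/31065.3996 = 0.7708; cost = 12.36%.
Bonds outstanding: weight = 7118.8596/31065.3996 = 0.2292; after-tax cost = 5.29% × (1 − 19%) = 4.2849%.
WACC = 0.7708 × 12.3600% + 0.2292 × 4.2849% = 10.5095%.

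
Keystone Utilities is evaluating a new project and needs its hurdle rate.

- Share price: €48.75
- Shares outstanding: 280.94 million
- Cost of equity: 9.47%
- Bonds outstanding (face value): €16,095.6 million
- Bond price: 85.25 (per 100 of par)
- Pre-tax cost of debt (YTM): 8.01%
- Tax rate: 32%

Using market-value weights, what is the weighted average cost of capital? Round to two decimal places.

Market value of equity E = 48.75 × 280.94m = 13695.825m. Market value of debt D = 16095.6m × 85.25/100 = 13721.499m.
Total capital V = 13695.825 + 13721.499 = 27417.324.
Equity: weight = 13695.825/27417.324 = 0.4995; cost = 9.47%.
Bonds outstanding: weight = 13721.499/27417.324 = 0.5005; after-tax cost = 8.01% × (1 − 32%) = 5.4468%.
WACC = 0.4995 × 9.4700% + 0.5005 × 5.4468% = 7.4565%.

7.46%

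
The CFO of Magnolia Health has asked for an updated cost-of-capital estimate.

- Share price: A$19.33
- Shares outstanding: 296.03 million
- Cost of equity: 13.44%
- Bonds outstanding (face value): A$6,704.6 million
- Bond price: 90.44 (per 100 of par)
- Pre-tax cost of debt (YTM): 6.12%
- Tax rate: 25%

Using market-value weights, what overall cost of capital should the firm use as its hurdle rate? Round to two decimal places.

8.89%

Market value of equity E = 19.33 × 296.03m = 5722.2599m. Market value of debt D = 6704.6m × 90.44/100 = 6063.64024m.
Total capital V = 5722.2599 + 6063.64024 = 11785.90014.
Equity: weight = 5722.2599/11785.90014 = 0.4855; cost = 13.44%.
Bonds outstanding: weight = 6063.64024/11785.90014 = 0.5145; after-tax cost = 6.12% × (1 − 25%) = 4.5900%.
WACC = 0.4855 × 13.4400% + 0.5145 × 4.5900% = 8.8868%.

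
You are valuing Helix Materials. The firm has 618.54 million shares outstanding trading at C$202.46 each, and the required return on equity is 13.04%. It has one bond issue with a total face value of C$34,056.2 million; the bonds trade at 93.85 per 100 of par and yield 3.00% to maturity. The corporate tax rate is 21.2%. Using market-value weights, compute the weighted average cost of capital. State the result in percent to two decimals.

Market value of equity E = 202.46 × 618.54m = 125229.6084m. Market value of debt D = 34056.2m × 93.85/100 = 31961.7437m.
Total capital V = 125229.6084 + 31961.7437 = 157191.3521.
Equity: weight = 125229.6084/157191.3521 = 0.7967; cost = 13.04%.
Bonds outstanding: weight = 31961.7437/157191.3521 = 0.2033; after-tax cost = 3% × (1 − 21.2%) = 2.3640%.
WACC = 0.7967 × 13.0400% + 0.2033 × 2.3640% = 10.8692%.

10.87%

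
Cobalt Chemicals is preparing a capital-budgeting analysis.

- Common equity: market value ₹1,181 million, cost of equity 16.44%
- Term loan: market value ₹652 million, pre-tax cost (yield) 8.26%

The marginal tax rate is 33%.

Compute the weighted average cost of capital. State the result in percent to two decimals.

Total capital V = 1181 + 652 = 1833.
Equity: weight = 1181/1833 = 0.6443; cost = 16.44%.
Term loan: weight = 652/1833 = 0.3557; after-tax cost = 8.26% × (1 − 33%) = 5.5342%.
WACC = 0.6443 × 16.4400% + 0.3557 × 5.5342% = 12.5608%.

12.56%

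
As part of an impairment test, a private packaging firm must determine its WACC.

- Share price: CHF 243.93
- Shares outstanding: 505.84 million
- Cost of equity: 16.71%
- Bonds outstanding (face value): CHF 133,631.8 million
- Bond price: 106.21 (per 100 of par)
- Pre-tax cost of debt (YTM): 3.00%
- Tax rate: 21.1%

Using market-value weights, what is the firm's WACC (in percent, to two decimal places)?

Market value of equity E = 243.93 × 505.84m = 123389.5512m. Market value of debt D = 133631.8m × 106.21/100 = 141930.33478m.
Total capital V = 123389.5512 + 141930.33478 = 265319.88598.
Equity: weight = 123389.5512/265319.88598 = 0.4651; cost = 16.71%.
Bonds outstanding: weight = 141930.33478/265319.88598 = 0.5349; after-tax cost = 3% × (1 − 21.1%) = 2.3670%.
WACC = 0.4651 × 16.7100% + 0.5349 × 2.3670% = 9.0373%.

9.04%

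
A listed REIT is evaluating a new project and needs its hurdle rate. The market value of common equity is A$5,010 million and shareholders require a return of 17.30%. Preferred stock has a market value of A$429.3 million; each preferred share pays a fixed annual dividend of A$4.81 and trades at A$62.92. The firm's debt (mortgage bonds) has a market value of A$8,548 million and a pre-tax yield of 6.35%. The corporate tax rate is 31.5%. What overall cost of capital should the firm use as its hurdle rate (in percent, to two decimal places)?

Cost of preferred: Rp = 4.81 / 62.92 = 7.6446%.
Total capital V = 5010 + 429.3 + 8548 = 13987.3.
Equity: weight = 5010/13987.3 = 0.3582; cost = 17.3%.
Preferred: weight = 429.3/13987.3 = 0.0307; cost = 7.6446%.
Mortgage bonds: weight = 8548/13987.3 = 0.6111; after-tax cost = 6.35% × (1 − 31.5%) = 4.3498%.
WACC = 0.3582 × 17.3000% + 0.0307 × 7.6446% + 0.6111 × 4.3498% = 9.0894%.

9.09%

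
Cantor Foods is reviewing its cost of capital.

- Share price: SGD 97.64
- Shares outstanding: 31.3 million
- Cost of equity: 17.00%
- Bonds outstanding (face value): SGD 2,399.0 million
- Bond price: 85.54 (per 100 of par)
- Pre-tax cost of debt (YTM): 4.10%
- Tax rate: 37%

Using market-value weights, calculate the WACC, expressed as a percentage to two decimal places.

Market value of equity E = 97.64 × 31.3m = 3056.132m. Market value of debt D = 2399m × 85.54/100 = 2052.1046m.
Total capital V = 3056.132 + 2052.1046 = 5108.2366.
Equity: weight = 3056.132/5108.2366 = 0.5983; cost = 17%.
Bonds outstanding: weight = 2052.1046/5108.2366 = 0.4017; after-tax cost = 4.1% × (1 − 37%) = 2.5830%.
WACC = 0.5983 × 17.0000% + 0.4017 × 2.5830% = 11.2083%.

11.21%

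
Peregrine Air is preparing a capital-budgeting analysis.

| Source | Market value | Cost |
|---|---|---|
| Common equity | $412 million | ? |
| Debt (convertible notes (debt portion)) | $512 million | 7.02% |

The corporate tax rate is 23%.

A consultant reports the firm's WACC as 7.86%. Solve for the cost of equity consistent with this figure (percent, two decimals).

Total capital V = 412 + 512 = 924.
Equity weight = 412/924 = 0.4459.
Convertible notes (debt portion) weight = 512/924 = 0.5541.
Debt contribution = 0.5541 × 7.02% × (1 − 23%) = 2.9952%.
Required equity contribution = 7.86% − 2.9952% = 4.8648%.
Re = 4.8648% / 0.4459 = 10.9104%.

10.91%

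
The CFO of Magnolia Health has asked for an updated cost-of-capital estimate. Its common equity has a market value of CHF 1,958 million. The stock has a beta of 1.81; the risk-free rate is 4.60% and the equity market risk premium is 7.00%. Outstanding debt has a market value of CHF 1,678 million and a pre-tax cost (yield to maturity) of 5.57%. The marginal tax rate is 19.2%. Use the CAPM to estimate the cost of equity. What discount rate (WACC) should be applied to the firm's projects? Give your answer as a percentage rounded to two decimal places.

Cost of equity via CAPM: Re = 4.6% + 1.81 × 7.0% = 17.2700%.
Total capital V = 1958 + 1678 = 3636.
Equity: weight = 1958/3636 = 0.5385; cost = 17.27%.
Debt: weight = 1678/3636 = 0.4615; after-tax cost = 5.57% × (1 − 19.2%) = 4.5006%.
WACC = 0.5385 × 17.2700% + 0.4615 × 4.5006% = 11.3770%.

11.38%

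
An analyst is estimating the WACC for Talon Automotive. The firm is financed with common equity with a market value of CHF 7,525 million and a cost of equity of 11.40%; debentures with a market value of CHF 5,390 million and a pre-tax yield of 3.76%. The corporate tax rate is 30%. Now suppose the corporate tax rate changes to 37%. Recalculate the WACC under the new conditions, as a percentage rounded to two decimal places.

After the change:
Total capital V = 7525 + 5390 = 12915.
Equity: weight = 7525/12915 = 0.5827; cost = 11.4%.
Debentures: weight = 5390/12915 = 0.4173; after-tax cost = 3.76% × (1 − 37%) = 2.3688%.
WACC = 0.5827 × 11.4000% + 0.4173 × 2.3688% = 7.6309%.

7.63%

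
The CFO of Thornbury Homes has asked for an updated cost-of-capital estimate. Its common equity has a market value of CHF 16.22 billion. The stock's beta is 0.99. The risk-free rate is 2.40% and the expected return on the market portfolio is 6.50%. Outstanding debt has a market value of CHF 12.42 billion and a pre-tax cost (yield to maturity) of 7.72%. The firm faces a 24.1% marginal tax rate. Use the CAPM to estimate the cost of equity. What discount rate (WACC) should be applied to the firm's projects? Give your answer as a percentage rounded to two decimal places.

Market risk premium = 6.5% − 2.4% = 4.1%.
Cost of equity via CAPM: Re = 2.4% + 0.99 × 4.1% = 6.4590%.
Total capital V = 16.22 + 12.42 = 28.64.
Equity: weight = 16.22/28.64 = 0.5663; cost = 6.459%.
Debt: weight = 12.42/28.64 = 0.4337; after-tax cost = 7.72% × (1 − 24.1%) = 5.8595%.
WACC = 0.5663 × 6.4590% + 0.4337 × 5.8595% = 6.1990%.

6.20%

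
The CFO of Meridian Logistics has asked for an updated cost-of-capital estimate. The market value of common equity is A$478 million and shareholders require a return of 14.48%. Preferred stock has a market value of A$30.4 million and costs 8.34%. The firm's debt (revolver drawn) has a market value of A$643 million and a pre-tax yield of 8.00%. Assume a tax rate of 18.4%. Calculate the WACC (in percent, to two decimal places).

Total capital V = 478 + 30.4 + 643 = 1151.4.
Equity: weight = 478/1151.4 = 0.4151; cost = 14.48%.
Preferred: weight = 30.4/1151.4 = 0.0264; cost = 8.34%.
Revolver drawn: weight = 643/1151.4 = 0.5585; after-tax cost = 8% × (1 − 18.4%) = 6.5280%.
WACC = 0.4151 × 14.4800% + 0.0264 × 8.3400% + 0.5585 × 6.5280% = 9.8771%.

9.88%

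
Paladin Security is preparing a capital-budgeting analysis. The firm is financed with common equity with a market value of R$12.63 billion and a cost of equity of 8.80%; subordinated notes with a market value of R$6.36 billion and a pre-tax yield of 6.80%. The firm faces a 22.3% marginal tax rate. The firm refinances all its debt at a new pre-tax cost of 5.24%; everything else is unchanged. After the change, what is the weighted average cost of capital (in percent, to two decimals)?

7.22%

After the change:
Total capital V = 12.63 + 6.36 = 18.99.
Equity: weight = 12.63/18.99 = 0.6651; cost = 8.8%.
Subordinated notes: weight = 6.36/18.99 = 0.3349; after-tax cost = 5.24% × (1 − 22.3%) = 4.0715%.
WACC = 0.6651 × 8.8000% + 0.3349 × 4.0715% = 7.2164%.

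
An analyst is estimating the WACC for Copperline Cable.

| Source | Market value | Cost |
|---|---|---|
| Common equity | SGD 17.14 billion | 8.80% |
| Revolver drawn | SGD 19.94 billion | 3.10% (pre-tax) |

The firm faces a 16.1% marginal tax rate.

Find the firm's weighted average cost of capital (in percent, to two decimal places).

Total capital V = 17.14 + 19.94 = 37.08.
Equity: weight = 17.14/37.08 = 0.4622; cost = 8.8%.
Revolver drawn: weight = 19.94/37.08 = 0.5378; after-tax cost = 3.1% × (1 − 16.1%) = 2.6009%.
WACC = 0.4622 × 8.8000% + 0.5378 × 2.6009% = 5.4664%.

5.47%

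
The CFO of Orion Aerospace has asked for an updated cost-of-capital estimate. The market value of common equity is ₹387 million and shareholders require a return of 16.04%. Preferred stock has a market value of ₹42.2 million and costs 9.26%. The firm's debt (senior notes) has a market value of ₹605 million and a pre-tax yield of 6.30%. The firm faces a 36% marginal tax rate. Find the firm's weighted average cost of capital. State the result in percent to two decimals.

8.74%

Total capital V = 387 + 42.2 + 605 = 1034.2.
Equity: weight = 387/1034.2 = 0.3742; cost = 16.04%.
Preferred: weight = 42.2/1034.2 = 0.0408; cost = 9.26%.
Senior notes: weight = 605/1034.2 = 0.5850; after-tax cost = 6.3% × (1 − 36%) = 4.0320%.
WACC = 0.3742 × 16.0400% + 0.0408 × 9.2600% + 0.5850 × 4.0320% = 8.7387%.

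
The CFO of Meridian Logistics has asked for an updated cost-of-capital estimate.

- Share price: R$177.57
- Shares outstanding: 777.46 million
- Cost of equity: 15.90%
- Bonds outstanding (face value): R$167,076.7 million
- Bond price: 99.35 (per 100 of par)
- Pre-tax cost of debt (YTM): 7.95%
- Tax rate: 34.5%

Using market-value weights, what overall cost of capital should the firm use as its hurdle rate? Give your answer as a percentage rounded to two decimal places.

Market value of equity E = 177.57 × 777.46m = 138053.5722m. Market value of debt D = 167076.7m × 99.35/100 = 165990.70145m.
Total capital V = 138053.5722 + 165990.70145 = 304044.27365.
Equity: weight = 138053.5722/304044.27365 = 0.4541; cost = 15.9%.
Bonds outstanding: weight = 165990.70145/304044.27365 = 0.5459; after-tax cost = 7.95% × (1 − 34.5%) = 5.2073%.
WACC = 0.4541 × 15.9000% + 0.5459 × 5.2073% = 10.0624%.

10.06%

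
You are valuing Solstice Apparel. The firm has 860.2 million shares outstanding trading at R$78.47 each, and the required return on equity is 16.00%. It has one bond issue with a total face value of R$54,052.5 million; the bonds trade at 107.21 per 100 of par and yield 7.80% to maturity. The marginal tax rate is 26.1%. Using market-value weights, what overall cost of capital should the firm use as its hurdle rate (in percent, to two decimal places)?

Market value of equity E = 78.47 × 860.2m = 67499.894m. Market value of debt D = 54052.5m × 107.21/100 = 57949.68525m.
Total capital V = 67499.894 + 57949.68525 = 125449.57925.
Equity: weight = 67499.894/125449.57925 = 0.5381; cost = 16%.
Bonds outstanding: weight = 57949.68525/125449.57925 = 0.4619; after-tax cost = 7.8% × (1 − 26.1%) = 5.7642%.
WACC = 0.5381 × 16.0000% + 0.4619 × 5.7642% = 11.2717%.

11.27%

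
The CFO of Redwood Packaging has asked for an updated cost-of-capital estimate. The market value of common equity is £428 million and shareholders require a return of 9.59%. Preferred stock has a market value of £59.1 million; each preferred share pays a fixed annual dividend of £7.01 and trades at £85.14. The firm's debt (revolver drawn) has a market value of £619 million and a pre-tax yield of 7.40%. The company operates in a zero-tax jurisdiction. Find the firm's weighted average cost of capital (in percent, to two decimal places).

8.29%

Cost of preferred: Rp = 7.01 / 85.14 = 8.2335%.
Total capital V = 428 + 59.1 + 619 = 1106.1.
Equity: weight = 428/1106.1 = 0.3869; cost = 9.59%.
Preferred: weight = 59.1/1106.1 = 0.0534; cost = 8.2335%.
Revolver drawn: weight = 619/1106.1 = 0.5596; after-tax cost = 7.4% × (1 − 0%) = 7.4000%.
WACC = 0.3869 × 9.5900% + 0.0534 × 8.2335% + 0.5596 × 7.4000% = 8.2919%.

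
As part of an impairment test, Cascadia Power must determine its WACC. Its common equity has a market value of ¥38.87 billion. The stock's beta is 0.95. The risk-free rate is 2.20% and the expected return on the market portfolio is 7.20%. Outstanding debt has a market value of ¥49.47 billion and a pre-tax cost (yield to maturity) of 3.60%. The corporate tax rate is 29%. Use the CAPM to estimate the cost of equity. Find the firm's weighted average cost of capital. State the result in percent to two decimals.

Market risk premium = 7.2% − 2.2% = 5.0%.
Cost of equity via CAPM: Re = 2.2% + 0.95 × 5.0% = 6.9500%.
Total capital V = 38.87 + 49.47 = 88.34.
Equity: weight = 38.87/88.34 = 0.4400; cost = 6.95%.
Debt: weight = 49.47/88.34 = 0.5600; after-tax cost = 3.6% × (1 − 29%) = 2.5560%.
WACC = 0.4400 × 6.9500% + 0.5600 × 2.5560% = 4.4894%.

4.49%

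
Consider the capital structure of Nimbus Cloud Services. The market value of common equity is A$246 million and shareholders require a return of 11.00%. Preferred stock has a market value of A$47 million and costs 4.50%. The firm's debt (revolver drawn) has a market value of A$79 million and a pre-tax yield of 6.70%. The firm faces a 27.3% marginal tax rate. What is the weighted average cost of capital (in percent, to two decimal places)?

8.88%

Total capital V = 246 + 47 + 79 = 372.
Equity: weight = 246/372 = 0.6613; cost = 11%.
Preferred: weight = 47/372 = 0.1263; cost = 4.5%.
Revolver drawn: weight = 79/372 = 0.2124; after-tax cost = 6.7% × (1 − 27.3%) = 4.8709%.
WACC = 0.6613 × 11.0000% + 0.1263 × 4.5000% + 0.2124 × 4.8709% = 8.8772%.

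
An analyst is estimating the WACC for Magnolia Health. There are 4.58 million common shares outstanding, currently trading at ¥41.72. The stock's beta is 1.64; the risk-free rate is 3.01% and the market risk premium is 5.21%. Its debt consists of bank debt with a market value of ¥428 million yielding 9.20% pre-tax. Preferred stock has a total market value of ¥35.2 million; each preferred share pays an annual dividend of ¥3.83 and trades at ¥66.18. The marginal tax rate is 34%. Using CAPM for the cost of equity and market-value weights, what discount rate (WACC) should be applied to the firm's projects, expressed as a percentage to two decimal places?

Cost of equity via CAPM: Re = 3.01% + 1.64 × 5.21% = 11.5544%.
Cost of preferred: Rp = 3.83 / 66.18 = 5.7872%.
Market value of equity E = 41.72 × 4.58m = 191.0776m.
Total capital V = 191.0776 + 35.2 + 428 = 654.2776.
Equity: weight = 191.0776/654.2776 = 0.2920; cost = 11.5544%.
Preferred: weight = 35.2/654.2776 = 0.0538; cost = 5.7872%.
Bank debt: weight = 428/654.2776 = 0.6542; after-tax cost = 9.2% × (1 − 34%) = 6.0720%.
WACC = 0.2920 × 11.5544% + 0.0538 × 5.7872% + 0.6542 × 6.0720% = 7.6578%.

7.66%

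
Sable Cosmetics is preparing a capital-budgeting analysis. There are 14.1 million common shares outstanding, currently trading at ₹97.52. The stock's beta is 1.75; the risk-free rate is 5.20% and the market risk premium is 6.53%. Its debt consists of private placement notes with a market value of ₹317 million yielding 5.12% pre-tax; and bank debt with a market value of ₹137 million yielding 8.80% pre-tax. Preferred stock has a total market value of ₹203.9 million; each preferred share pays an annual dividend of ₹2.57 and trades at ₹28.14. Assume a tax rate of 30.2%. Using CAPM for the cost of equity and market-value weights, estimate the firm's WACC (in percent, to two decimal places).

Cost of equity via CAPM: Re = 5.2% + 1.75 × 6.53% = 16.6275%.
Cost of preferred: Rp = 2.57 / 28.14 = 9.1329%.
Market value of equity E = 97.52 × 14.1m = 1375.032m.
Total capital V = 1375.032 + 203.9 + 317 + 137 = 2032.932.
Equity: weight = 1375.032/2032.932 = 0.6764; cost = 16.6275%.
Preferred: weight = 203.9/2032.932 = 0.1003; cost = 9.1329%.
Private placement notes: weight = 317/2032.932 = 0.1559; after-tax cost = 5.12% × (1 − 30.2%) = 3.5738%.
Bank debt: weight = 137/2032.932 = 0.0674; after-tax cost = 8.8% × (1 − 30.2%) = 6.1424%.
WACC = 0.6764 × 16.6275% + 0.1003 × 9.1329% + 0.1559 × 3.5738% + 0.0674 × 6.1424% = 13.1337%.

13.13%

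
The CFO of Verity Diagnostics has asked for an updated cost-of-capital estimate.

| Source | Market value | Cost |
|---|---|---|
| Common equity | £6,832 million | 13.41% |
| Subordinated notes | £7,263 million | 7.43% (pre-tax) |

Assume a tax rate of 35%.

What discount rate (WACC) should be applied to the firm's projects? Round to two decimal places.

Total capital V = 6832 + 7263 = 14095.
Equity: weight = 6832/14095 = 0.4847; cost = 13.41%.
Subordinated notes: weight = 7263/14095 = 0.5153; after-tax cost = 7.43% × (1 − 35%) = 4.8295%.
WACC = 0.4847 × 13.4100% + 0.5153 × 4.8295% = 8.9886%.

8.99%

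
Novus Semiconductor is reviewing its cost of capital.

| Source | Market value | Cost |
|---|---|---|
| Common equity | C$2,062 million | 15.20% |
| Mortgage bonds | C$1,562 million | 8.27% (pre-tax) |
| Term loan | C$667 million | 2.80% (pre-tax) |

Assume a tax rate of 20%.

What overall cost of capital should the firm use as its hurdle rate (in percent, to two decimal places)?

10.06%

Total capital V = 2062 + 1562 + 667 = 4291.
Equity: weight = 2062/4291 = 0.4805; cost = 15.2%.
Mortgage bonds: weight = 1562/4291 = 0.3640; after-tax cost = 8.27% × (1 − 20%) = 6.6160%.
Term loan: weight = 667/4291 = 0.1554; after-tax cost = 2.8% × (1 − 20%) = 2.2400%.
WACC = 0.4805 × 15.2000% + 0.3640 × 6.6160% + 0.1554 × 2.2400% = 10.0607%.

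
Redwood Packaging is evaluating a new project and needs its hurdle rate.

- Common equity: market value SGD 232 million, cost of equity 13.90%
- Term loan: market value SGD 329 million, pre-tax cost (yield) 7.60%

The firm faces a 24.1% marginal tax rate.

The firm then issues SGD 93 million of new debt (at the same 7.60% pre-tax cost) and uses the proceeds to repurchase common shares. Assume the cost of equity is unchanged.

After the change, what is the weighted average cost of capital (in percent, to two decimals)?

After the change:
Total capital V = 139 + 422 = 561.
Equity: weight = 139/561 = 0.2478; cost = 13.9%.
Term loan: weight = 422/561 = 0.7522; after-tax cost = 7.6% × (1 − 24.1%) = 5.7684%.
WACC = 0.2478 × 13.9000% + 0.7522 × 5.7684% = 7.7832%.

7.78%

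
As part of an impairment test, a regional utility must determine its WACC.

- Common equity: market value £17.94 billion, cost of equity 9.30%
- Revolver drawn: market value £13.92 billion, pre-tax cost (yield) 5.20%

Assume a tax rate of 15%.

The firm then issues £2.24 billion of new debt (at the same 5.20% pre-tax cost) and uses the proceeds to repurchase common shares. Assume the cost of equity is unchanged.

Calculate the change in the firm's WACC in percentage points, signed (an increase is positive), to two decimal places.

-0.34 pp

Current WACC:
Total capital V = 17.94 + 13.92 = 31.86.
Equity: weight = 17.94/31.86 = 0.5631; cost = 9.3%.
Revolver drawn: weight = 13.92/31.86 = 0.4369; after-tax cost = 5.2% × (1 − 15%) = 4.4200%.
WACC = 0.5631 × 9.3000% + 0.4369 × 4.4200% = 7.1679%.
After the change:
Total capital V = 15.7 + 16.16 = 31.86.
Equity: weight = 15.7/31.86 = 0.4928; cost = 9.3%.
Revolver drawn: weight = 16.16/31.86 = 0.5072; after-tax cost = 5.2% × (1 − 15%) = 4.4200%.
WACC = 0.4928 × 9.3000% + 0.5072 × 4.4200% = 6.8248%.
Change in WACC = 6.8248% − 7.1679% = -0.3431 pp.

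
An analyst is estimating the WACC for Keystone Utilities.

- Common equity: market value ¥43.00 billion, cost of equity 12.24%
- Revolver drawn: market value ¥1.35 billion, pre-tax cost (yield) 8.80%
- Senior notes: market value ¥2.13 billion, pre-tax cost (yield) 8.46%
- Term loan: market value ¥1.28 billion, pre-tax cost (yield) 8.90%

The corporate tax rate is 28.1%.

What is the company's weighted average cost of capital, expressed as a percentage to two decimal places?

Total capital V = 43 + 1.35 + 2.13 + 1.28 = 47.76.
Equity: weight = 43/47.76 = 0.9003; cost = 12.24%.
Revolver drawn: weight = 1.35/47.76 = 0.0283; after-tax cost = 8.8% × (1 − 28.1%) = 6.3272%.
Senior notes: weight = 2.13/47.76 = 0.0446; after-tax cost = 8.46% × (1 − 28.1%) = 6.0827%.
Term loan: weight = 1.28/47.76 = 0.0268; after-tax cost = 8.9% × (1 − 28.1%) = 6.3991%.
WACC = 0.9003 × 12.2400% + 0.0283 × 6.3272% + 0.0446 × 6.0827% + 0.0268 × 6.3991% = 11.6417%.

11.64%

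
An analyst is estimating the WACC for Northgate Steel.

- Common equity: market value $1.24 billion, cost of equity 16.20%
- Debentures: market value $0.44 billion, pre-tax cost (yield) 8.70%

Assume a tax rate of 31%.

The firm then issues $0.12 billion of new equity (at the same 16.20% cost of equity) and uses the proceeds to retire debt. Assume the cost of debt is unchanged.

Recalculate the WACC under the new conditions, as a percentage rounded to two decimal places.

14.26%

After the change:
Total capital V = 1.36 + 0.32 = 1.68.
Equity: weight = 1.36/1.68 = 0.8095; cost = 16.2%.
Debentures: weight = 0.32/1.68 = 0.1905; after-tax cost = 8.7% × (1 − 31%) = 6.0030%.
WACC = 0.8095 × 16.2000% + 0.1905 × 6.0030% = 14.2577%.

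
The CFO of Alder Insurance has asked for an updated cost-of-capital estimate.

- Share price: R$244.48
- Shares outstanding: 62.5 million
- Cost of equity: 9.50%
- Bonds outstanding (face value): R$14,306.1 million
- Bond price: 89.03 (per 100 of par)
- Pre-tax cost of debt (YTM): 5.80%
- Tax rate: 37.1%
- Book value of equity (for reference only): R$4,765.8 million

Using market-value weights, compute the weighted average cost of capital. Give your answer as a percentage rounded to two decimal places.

6.84%

Market value of equity E = 244.48 × 62.5m = 15280m. Market value of debt D = 14306.1m × 89.03/100 = 12736.72083m.
Total capital V = 15280 + 12736.72083 = 28016.72083.
Equity: weight = 15280/28016.72083 = 0.5454; cost = 9.5%.
Bonds outstanding: weight = 12736.72083/28016.72083 = 0.4546; after-tax cost = 5.8% × (1 − 37.1%) = 3.6482%.
WACC = 0.5454 × 9.5000% + 0.4546 × 3.6482% = 6.8397%.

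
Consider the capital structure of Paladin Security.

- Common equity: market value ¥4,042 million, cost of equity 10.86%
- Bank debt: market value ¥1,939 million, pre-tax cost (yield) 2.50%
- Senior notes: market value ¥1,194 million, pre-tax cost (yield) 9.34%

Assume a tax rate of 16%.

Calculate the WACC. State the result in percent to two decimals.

7.99%

Total capital V = 4042 + 1939 + 1194 = 7175.
Equity: weight = 4042/7175 = 0.5633; cost = 10.86%.
Bank debt: weight = 1939/7175 = 0.2702; after-tax cost = 2.5% × (1 − 16%) = 2.1000%.
Senior notes: weight = 1194/7175 = 0.1664; after-tax cost = 9.34% × (1 − 16%) = 7.8456%.
WACC = 0.5633 × 10.8600% + 0.2702 × 2.1000% + 0.1664 × 7.8456% = 7.9910%.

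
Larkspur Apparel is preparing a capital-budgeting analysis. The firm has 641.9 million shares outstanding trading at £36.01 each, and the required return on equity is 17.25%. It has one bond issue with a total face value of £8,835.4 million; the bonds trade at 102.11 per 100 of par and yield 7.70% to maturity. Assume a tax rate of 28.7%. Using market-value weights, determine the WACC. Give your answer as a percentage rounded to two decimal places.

13.95%

Market value of equity E = 36.01 × 641.9m = 23114.819m. Market value of debt D = 8835.4m × 102.11/100 = 9021.82694m.
Total capital V = 23114.819 + 9021.82694 = 32136.64594.
Equity: weight = 23114.819/32136.64594 = 0.7193; cost = 17.25%.
Bonds outstanding: weight = 9021.82694/32136.64594 = 0.2807; after-tax cost = 7.7% × (1 − 28.7%) = 5.4901%.
WACC = 0.7193 × 17.2500% + 0.2807 × 5.4901% = 13.9486%.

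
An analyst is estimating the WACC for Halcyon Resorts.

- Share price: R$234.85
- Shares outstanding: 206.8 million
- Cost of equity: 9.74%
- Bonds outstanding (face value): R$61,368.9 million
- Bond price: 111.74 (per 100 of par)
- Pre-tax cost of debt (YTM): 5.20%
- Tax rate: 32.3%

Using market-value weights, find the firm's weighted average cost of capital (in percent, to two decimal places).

6.10%

Market value of equity E = 234.85 × 206.8m = 48566.98m. Market value of debt D = 61368.9m × 111.74/100 = 68573.60886m.
Total capital V = 48566.98 + 68573.60886 = 117140.58886.
Equity: weight = 48566.98/117140.58886 = 0.4146; cost = 9.74%.
Bonds outstanding: weight = 68573.60886/117140.58886 = 0.5854; after-tax cost = 5.2% × (1 − 32.3%) = 3.5204%.
WACC = 0.4146 × 9.7400% + 0.5854 × 3.5204% = 6.0991%.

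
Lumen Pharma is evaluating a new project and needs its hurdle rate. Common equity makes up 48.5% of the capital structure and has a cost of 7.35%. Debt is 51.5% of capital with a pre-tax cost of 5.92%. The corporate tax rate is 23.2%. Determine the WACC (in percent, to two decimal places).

5.91%

After-tax cost of debt = 5.92% × (1 − 23.2%) = 4.5466%.
WACC = 0.485 × 7.3500% + 0.515 × 4.5466% = 5.9062%.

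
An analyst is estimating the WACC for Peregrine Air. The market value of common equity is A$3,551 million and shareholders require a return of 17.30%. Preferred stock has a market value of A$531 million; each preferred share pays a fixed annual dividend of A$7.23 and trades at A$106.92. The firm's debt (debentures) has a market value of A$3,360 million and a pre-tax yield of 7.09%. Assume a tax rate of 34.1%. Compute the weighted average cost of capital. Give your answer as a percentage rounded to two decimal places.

10.85%

Cost of preferred: Rp = 7.23 / 106.92 = 6.7621%.
Total capital V = 3551 + 531 + 3360 = 7442.
Equity: weight = 3551/7442 = 0.4772; cost = 17.3%.
Preferred: weight = 531/7442 = 0.0714; cost = 6.7621%.
Debentures: weight = 3360/7442 = 0.4515; after-tax cost = 7.09% × (1 − 34.1%) = 4.6723%.
WACC = 0.4772 × 17.3000% + 0.0714 × 6.7621% + 0.4515 × 4.6723% = 10.8468%.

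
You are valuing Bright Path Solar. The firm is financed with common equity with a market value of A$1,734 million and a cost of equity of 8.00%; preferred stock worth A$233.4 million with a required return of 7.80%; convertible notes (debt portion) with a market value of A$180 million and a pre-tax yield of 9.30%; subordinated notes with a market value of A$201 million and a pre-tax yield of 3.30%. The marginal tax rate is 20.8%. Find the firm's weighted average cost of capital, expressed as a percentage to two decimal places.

7.47%

Total capital V = 1734 + 233.4 + 180 + 201 = 2348.4.
Equity: weight = 1734/2348.4 = 0.7384; cost = 8%.
Preferred: weight = 233.4/2348.4 = 0.0994; cost = 7.8%.
Convertible notes (debt portion): weight = 180/2348.4 = 0.0766; after-tax cost = 9.3% × (1 − 20.8%) = 7.3656%.
Subordinated notes: weight = 201/2348.4 = 0.0856; after-tax cost = 3.3% × (1 − 20.8%) = 2.6136%.
WACC = 0.7384 × 8.0000% + 0.0994 × 7.8000% + 0.0766 × 7.3656% + 0.0856 × 2.6136% = 7.4705%.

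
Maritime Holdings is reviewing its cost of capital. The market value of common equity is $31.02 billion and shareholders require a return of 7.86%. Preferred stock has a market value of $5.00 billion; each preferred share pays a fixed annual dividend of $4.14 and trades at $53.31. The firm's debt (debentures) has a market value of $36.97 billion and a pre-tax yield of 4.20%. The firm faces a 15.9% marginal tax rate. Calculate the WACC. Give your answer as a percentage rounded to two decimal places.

5.66%

Cost of preferred: Rp = 4.14 / 53.31 = 7.7659%.
Total capital V = 31.02 + 5 + 36.97 = 72.99.
Equity: weight = 31.02/72.99 = 0.4250; cost = 7.86%.
Preferred: weight = 5/72.99 = 0.0685; cost = 7.7659%.
Debentures: weight = 36.97/72.99 = 0.5065; after-tax cost = 4.2% × (1 − 15.9%) = 3.5322%.
WACC = 0.4250 × 7.8600% + 0.0685 × 7.7659% + 0.5065 × 3.5322% = 5.6615%.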